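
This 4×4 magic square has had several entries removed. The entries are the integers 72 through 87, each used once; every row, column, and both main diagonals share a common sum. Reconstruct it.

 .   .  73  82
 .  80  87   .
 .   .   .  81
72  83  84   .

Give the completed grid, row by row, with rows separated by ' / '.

The entries are 72 through 87, which sum to 1272, so each line sums to 1272/4 = 318.
From row 4, 318 − (72 + 83 + 84) gives (4,4) = 79.
Column 3 needs 318; the known cells sum to 244, so (3,3) = 74.
The remaining cell in column 4 is (2,4) = 318 − 242 = 76.
Using main diagonal: 80 + 74 + 79 + ? → (1,1) = 318 − 233 = 85.
Anti-diagonal: 82 + 87 + 72 + ? = 318, so (3,2) = 77.
The remaining cell in row 1 is (1,2) = 318 − 240 = 78.
Using row 2: 80 + 87 + 76 + ? → (2,1) = 318 − 243 = 75.
The remaining cell in row 3 is (3,1) = 318 − 232 = 86.

85 78 73 82 / 75 80 87 76 / 86 77 74 81 / 72 83 84 79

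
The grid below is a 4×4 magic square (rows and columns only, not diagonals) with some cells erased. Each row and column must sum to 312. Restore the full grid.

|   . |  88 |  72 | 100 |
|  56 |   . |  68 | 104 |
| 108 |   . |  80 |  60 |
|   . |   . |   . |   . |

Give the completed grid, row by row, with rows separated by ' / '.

The remaining cell in row 1 is (1,1) = 312 − 260 = 52.
Row 2 must total 312; the given cells sum to 228, so (2,2) = 84.
From row 3, 312 − (108 + 80 + 60) gives (3,2) = 64.
The remaining cell in column 1 is (4,1) = 312 − 216 = 96.
Column 2 needs 312; the known cells sum to 236, so (4,2) = 76.
The remaining cell in column 3 is (4,3) = 312 − 220 = 92.
Using column 4: 100 + 104 + 60 + ? → (4,4) = 312 − 264 = 48.

52 88 72 100 / 56 84 68 104 / 108 64 80 60 / 96 76 92 48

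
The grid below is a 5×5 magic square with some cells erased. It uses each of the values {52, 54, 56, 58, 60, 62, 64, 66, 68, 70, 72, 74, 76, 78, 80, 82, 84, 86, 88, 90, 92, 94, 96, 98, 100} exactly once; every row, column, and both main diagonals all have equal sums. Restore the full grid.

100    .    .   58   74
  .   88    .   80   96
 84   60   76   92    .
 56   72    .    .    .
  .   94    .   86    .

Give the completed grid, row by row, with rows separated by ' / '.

The 25 entries sum to 1900, so each line sums to 1900/5 = 380.
Row 3 must total 380; the given cells sum to 312, so (3,5) = 68.
From column 2, 380 − (88 + 60 + 72 + 94) gives (1,2) = 66.
Column 4: 58 + 80 + 92 + 86 + ? = 380, so (4,4) = 64.
Main diagonal must total 380; the given cells sum to 328, so (5,5) = 52.
From anti-diagonal, 380 − (74 + 80 + 76 + 72) gives (5,1) = 78.
Row 1 needs 380; the known cells sum to 298, so (1,3) = 82.
From row 5, 380 − (78 + 94 + 86 + 52) gives (5,3) = 70.
Using column 1: 100 + 84 + 56 + 78 + ? → (2,1) = 380 − 318 = 62.
Using column 5: 74 + 96 + 68 + 52 + ? → (4,5) = 380 − 290 = 90.
Row 2 needs 380; the known cells sum to 326, so (2,3) = 54.
The remaining cell in row 4 is (4,3) = 380 − 282 = 98.

100 66 82 58 74 / 62 88 54 80 96 / 84 60 76 92 68 / 56 72 98 64 90 / 78 94 70 86 52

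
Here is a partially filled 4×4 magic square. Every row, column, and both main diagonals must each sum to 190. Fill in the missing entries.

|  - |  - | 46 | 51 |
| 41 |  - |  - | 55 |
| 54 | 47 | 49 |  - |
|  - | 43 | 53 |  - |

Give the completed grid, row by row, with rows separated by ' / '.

45 48 46 51 / 41 52 42 55 / 54 47 49 40 / 50 43 53 44

Row 3 must total 190; the given cells sum to 150, so (3,4) = 40.
Using column 3: 46 + 49 + 53 + ? → (2,3) = 190 − 148 = 42.
Column 4 needs 190; the known cells sum to 146, so (4,4) = 44.
Anti-diagonal must total 190; the given cells sum to 140, so (4,1) = 50.
The remaining cell in row 2 is (2,2) = 190 − 138 = 52.
Using column 1: 41 + 54 + 50 + ? → (1,1) = 190 − 145 = 45.
Using column 2: 52 + 47 + 43 + ? → (1,2) = 190 − 142 = 48.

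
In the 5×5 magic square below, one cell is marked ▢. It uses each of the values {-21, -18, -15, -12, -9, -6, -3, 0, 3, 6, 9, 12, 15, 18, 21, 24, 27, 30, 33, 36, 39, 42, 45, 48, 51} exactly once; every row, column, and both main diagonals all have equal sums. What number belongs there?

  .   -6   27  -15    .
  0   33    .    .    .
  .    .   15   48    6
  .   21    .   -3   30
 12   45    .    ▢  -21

36

The 25 entries sum to 375, so each line sums to 375/5 = 75.
Column 2 needs 75; the known cells sum to 93, so (3,2) = -18.
Main diagonal must total 75; the given cells sum to 24, so (1,1) = 51.
The remaining cell in row 1 is (1,5) = 75 − 57 = 18.
Using row 3: -18 + 15 + 48 + 6 + ? → (3,1) = 75 − 51 = 24.
Column 1 needs 75; the known cells sum to 87, so (4,1) = -12.
Column 5: 18 + 6 + 30 + (-21) + ? = 75, so (2,5) = 42.
The remaining cell in anti-diagonal is (2,4) = 75 − 66 = 9.
Using row 2: 0 + 33 + 9 + 42 + ? → (2,3) = 75 − 84 = -9.
Row 4: -12 + 21 + (-3) + 30 + ? = 75, so (4,3) = 39.
Column 3 must total 75; the given cells sum to 72, so (5,3) = 3.
Column 4 needs 75; the known cells sum to 39, so (5,4) = 36.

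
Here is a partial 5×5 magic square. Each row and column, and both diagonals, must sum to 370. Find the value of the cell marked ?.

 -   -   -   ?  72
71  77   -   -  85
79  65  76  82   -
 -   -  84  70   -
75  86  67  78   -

From row 3, 370 − (79 + 65 + 76 + 82) gives (3,5) = 68.
Row 5 needs 370; the known cells sum to 306, so (5,5) = 64.
Column 5 needs 370; the known cells sum to 289, so (4,5) = 81.
From main diagonal, 370 − (77 + 76 + 70 + 64) gives (1,1) = 83.
The remaining cell in column 1 is (4,1) = 370 − 308 = 62.
Row 4 needs 370; the known cells sum to 297, so (4,2) = 73.
From column 2, 370 − (77 + 65 + 73 + 86) gives (1,2) = 69.
From anti-diagonal, 370 − (72 + 76 + 73 + 75) gives (2,4) = 74.
Using row 2: 71 + 77 + 74 + 85 + ? → (2,3) = 370 − 307 = 63.
Column 3 needs 370; the known cells sum to 290, so (1,3) = 80.
Column 4 must total 370; the given cells sum to 304, so (1,4) = 66.

66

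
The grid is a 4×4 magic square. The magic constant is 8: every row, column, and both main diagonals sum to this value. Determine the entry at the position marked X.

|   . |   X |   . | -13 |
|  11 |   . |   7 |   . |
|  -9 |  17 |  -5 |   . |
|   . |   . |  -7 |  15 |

From row 3, 8 − (-9 + 17 + (-5)) gives (3,4) = 5.
From column 3, 8 − (7 + (-5) + (-7)) gives (1,3) = 13.
Column 4 needs 8; the known cells sum to 7, so (2,4) = 1.
Anti-diagonal needs 8; the known cells sum to 11, so (4,1) = -3.
Row 2 must total 8; the given cells sum to 19, so (2,2) = -11.
Row 4 needs 8; the known cells sum to 5, so (4,2) = 3.
The remaining cell in column 1 is (1,1) = 8 − (-1) = 9.
Using column 2: -11 + 17 + 3 + ? → (1,2) = 8 − 9 = -1.

-1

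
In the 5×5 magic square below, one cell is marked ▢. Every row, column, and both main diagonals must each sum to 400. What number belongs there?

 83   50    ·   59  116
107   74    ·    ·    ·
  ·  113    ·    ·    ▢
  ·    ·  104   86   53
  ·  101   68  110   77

89

Row 1 must total 400; the given cells sum to 308, so (1,3) = 92.
Row 5: 101 + 68 + 110 + 77 + ? = 400, so (5,1) = 44.
From column 2, 400 − (50 + 74 + 113 + 101) gives (4,2) = 62.
From main diagonal, 400 − (83 + 74 + 86 + 77) gives (3,3) = 80.
From anti-diagonal, 400 − (116 + 80 + 62 + 44) gives (2,4) = 98.
Row 4: 62 + 104 + 86 + 53 + ? = 400, so (4,1) = 95.
From column 1, 400 − (83 + 107 + 95 + 44) gives (3,1) = 71.
Column 3: 92 + 80 + 104 + 68 + ? = 400, so (2,3) = 56.
Column 4 needs 400; the known cells sum to 353, so (3,4) = 47.
Row 2 must total 400; the given cells sum to 335, so (2,5) = 65.
From row 3, 400 − (71 + 113 + 80 + 47) gives (3,5) = 89.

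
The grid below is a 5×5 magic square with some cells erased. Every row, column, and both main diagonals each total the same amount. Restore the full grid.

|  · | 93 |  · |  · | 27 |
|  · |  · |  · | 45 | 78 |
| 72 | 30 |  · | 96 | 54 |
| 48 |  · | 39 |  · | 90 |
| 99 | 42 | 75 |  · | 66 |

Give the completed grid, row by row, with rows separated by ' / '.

Column 5 is already complete: 27 + 78 + 54 + 90 + 66 = 315, so that is the magic constant.
Using row 3: 72 + 30 + 96 + 54 + ? → (3,3) = 315 − 252 = 63.
Using row 5: 99 + 42 + 75 + 66 + ? → (5,4) = 315 − 282 = 33.
Using anti-diagonal: 27 + 45 + 63 + 99 + ? → (4,2) = 315 − 234 = 81.
Row 4 must total 315; the given cells sum to 258, so (4,4) = 57.
Column 2: 93 + 30 + 81 + 42 + ? = 315, so (2,2) = 69.
Column 4: 45 + 96 + 57 + 33 + ? = 315, so (1,4) = 84.
Main diagonal: 69 + 63 + 57 + 66 + ? = 315, so (1,1) = 60.
Row 1 needs 315; the known cells sum to 264, so (1,3) = 51.
Using column 1: 60 + 72 + 48 + 99 + ? → (2,1) = 315 − 279 = 36.
From column 3, 315 − (51 + 63 + 39 + 75) gives (2,3) = 87.

60 93 51 84 27 / 36 69 87 45 78 / 72 30 63 96 54 / 48 81 39 57 90 / 99 42 75 33 66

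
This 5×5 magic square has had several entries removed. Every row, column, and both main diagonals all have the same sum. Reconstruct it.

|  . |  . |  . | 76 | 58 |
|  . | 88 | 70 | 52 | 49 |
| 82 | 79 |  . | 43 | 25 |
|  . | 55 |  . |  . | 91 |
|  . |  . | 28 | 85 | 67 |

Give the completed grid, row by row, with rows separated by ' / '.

40 22 94 76 58 / 31 88 70 52 49 / 82 79 61 43 25 / 73 55 37 34 91 / 64 46 28 85 67

Column 5 is already complete: 58 + 49 + 25 + 91 + 67 = 290, so that is the magic constant.
From row 2, 290 − (88 + 70 + 52 + 49) gives (2,1) = 31.
Using row 3: 82 + 79 + 43 + 25 + ? → (3,3) = 290 − 229 = 61.
The remaining cell in column 4 is (4,4) = 290 − 256 = 34.
Main diagonal: 88 + 61 + 34 + 67 + ? = 290, so (1,1) = 40.
The remaining cell in anti-diagonal is (5,1) = 290 − 226 = 64.
From row 5, 290 − (64 + 28 + 85 + 67) gives (5,2) = 46.
Column 1 must total 290; the given cells sum to 217, so (4,1) = 73.
Column 2 needs 290; the known cells sum to 268, so (1,2) = 22.
From row 1, 290 − (40 + 22 + 76 + 58) gives (1,3) = 94.
Row 4 must total 290; the given cells sum to 253, so (4,3) = 37.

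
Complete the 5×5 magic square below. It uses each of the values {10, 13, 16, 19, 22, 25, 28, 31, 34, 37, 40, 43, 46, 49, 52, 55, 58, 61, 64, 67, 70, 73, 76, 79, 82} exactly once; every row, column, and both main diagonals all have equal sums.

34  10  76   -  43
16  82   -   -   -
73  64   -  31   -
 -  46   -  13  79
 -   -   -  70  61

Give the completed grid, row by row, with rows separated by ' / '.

The 25 entries sum to 1150, so each line sums to 1150/5 = 230.
The remaining cell in row 1 is (1,4) = 230 − 163 = 67.
From column 2, 230 − (10 + 82 + 64 + 46) gives (5,2) = 28.
Column 4: 67 + 31 + 13 + 70 + ? = 230, so (2,4) = 49.
From main diagonal, 230 − (34 + 82 + 13 + 61) gives (3,3) = 40.
Anti-diagonal: 43 + 49 + 40 + 46 + ? = 230, so (5,1) = 52.
Row 3 must total 230; the given cells sum to 208, so (3,5) = 22.
Row 5 needs 230; the known cells sum to 211, so (5,3) = 19.
Column 1 must total 230; the given cells sum to 175, so (4,1) = 55.
Column 5 needs 230; the known cells sum to 205, so (2,5) = 25.
Row 2 needs 230; the known cells sum to 172, so (2,3) = 58.
Using row 4: 55 + 46 + 13 + 79 + ? → (4,3) = 230 − 193 = 37.

34 10 76 67 43 / 16 82 58 49 25 / 73 64 40 31 22 / 55 46 37 13 79 / 52 28 19 70 61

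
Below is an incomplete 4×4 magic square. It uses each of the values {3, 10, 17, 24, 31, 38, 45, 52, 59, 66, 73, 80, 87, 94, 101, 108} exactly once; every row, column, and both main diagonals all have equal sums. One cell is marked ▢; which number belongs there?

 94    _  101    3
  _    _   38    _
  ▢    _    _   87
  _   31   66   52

10

The 16 entries sum to 888, so each line sums to 888/4 = 222.
Using row 1: 94 + 101 + 3 + ? → (1,2) = 222 − 198 = 24.
From row 4, 222 − (31 + 66 + 52) gives (4,1) = 73.
Column 3: 101 + 38 + 66 + ? = 222, so (3,3) = 17.
Column 4 needs 222; the known cells sum to 142, so (2,4) = 80.
Using main diagonal: 94 + 17 + 52 + ? → (2,2) = 222 − 163 = 59.
The remaining cell in anti-diagonal is (3,2) = 222 − 114 = 108.
Row 2: 59 + 38 + 80 + ? = 222, so (2,1) = 45.
The remaining cell in row 3 is (3,1) = 222 − 212 = 10.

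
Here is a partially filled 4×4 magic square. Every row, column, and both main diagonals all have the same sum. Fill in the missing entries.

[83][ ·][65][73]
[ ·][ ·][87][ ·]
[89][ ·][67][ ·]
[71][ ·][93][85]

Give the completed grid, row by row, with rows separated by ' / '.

83 91 65 73 / 69 77 87 79 / 89 81 67 75 / 71 63 93 85

Column 3 is already complete: 65 + 87 + 67 + 93 = 312, so that is the magic constant.
The remaining cell in row 1 is (1,2) = 312 − 221 = 91.
Using row 4: 71 + 93 + 85 + ? → (4,2) = 312 − 249 = 63.
Column 1: 83 + 89 + 71 + ? = 312, so (2,1) = 69.
Main diagonal needs 312; the known cells sum to 235, so (2,2) = 77.
Using anti-diagonal: 73 + 87 + 71 + ? → (3,2) = 312 − 231 = 81.
Row 2: 69 + 77 + 87 + ? = 312, so (2,4) = 79.
From row 3, 312 − (89 + 81 + 67) gives (3,4) = 75.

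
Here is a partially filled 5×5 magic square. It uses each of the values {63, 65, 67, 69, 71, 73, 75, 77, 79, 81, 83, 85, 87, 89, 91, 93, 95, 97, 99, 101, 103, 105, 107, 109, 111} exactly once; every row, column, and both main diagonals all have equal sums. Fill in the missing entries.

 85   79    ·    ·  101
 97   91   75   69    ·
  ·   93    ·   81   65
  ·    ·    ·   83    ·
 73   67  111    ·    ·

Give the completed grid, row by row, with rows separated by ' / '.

85 79 63 107 101 / 97 91 75 69 103 / 109 93 87 81 65 / 71 105 99 83 77 / 73 67 111 95 89

The 25 entries sum to 2175, so each line sums to 2175/5 = 435.
Using row 2: 97 + 91 + 75 + 69 + ? → (2,5) = 435 − 332 = 103.
Column 2 needs 435; the known cells sum to 330, so (4,2) = 105.
Anti-diagonal must total 435; the given cells sum to 348, so (3,3) = 87.
Row 3 needs 435; the known cells sum to 326, so (3,1) = 109.
From column 1, 435 − (85 + 97 + 109 + 73) gives (4,1) = 71.
Using main diagonal: 85 + 91 + 87 + 83 + ? → (5,5) = 435 − 346 = 89.
The remaining cell in row 5 is (5,4) = 435 − 340 = 95.
The remaining cell in column 4 is (1,4) = 435 − 328 = 107.
Column 5: 101 + 103 + 65 + 89 + ? = 435, so (4,5) = 77.
The remaining cell in row 1 is (1,3) = 435 − 372 = 63.
From row 4, 435 − (71 + 105 + 83 + 77) gives (4,3) = 99.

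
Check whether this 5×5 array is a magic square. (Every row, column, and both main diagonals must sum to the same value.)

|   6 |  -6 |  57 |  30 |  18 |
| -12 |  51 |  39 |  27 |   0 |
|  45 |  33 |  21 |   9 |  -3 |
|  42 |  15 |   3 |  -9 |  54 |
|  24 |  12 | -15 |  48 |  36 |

Yes

Row 1: 6 + (-6) + 57 + 30 + 18 = 105.
Row 2: -12 + 51 + 39 + 27 + 0 = 105.
Row 3: 45 + 33 + 21 + 9 + (-3) = 105.
Row 4: 42 + 15 + 3 + (-9) + 54 = 105.
Row 5: 24 + 12 + (-15) + 48 + 36 = 105.
Column 1: 6 + (-12) + 45 + 42 + 24 = 105.
Column 2: -6 + 51 + 33 + 15 + 12 = 105.
Column 3: 57 + 39 + 21 + 3 + (-15) = 105.
Column 4: 30 + 27 + 9 + (-9) + 48 = 105.
Column 5: 18 + 0 + (-3) + 54 + 36 = 105.
Main diagonal: 6 + 51 + 21 + (-9) + 36 = 105.
Anti-diagonal: 18 + 27 + 21 + 15 + 24 = 105.
All lines sum to 105.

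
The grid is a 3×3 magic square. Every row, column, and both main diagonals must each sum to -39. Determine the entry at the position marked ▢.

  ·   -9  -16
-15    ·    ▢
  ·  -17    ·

Row 1 must total -39; the given cells sum to -25, so (1,1) = -14.
Column 1 needs -39; the known cells sum to -29, so (3,1) = -10.
Column 2 must total -39; the given cells sum to -26, so (2,2) = -13.
Main diagonal must total -39; the given cells sum to -27, so (3,3) = -12.
The remaining cell in row 2 is (2,3) = -39 − (-28) = -11.

-11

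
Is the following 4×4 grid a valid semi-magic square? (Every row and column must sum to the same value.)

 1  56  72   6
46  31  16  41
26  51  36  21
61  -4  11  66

No — row 4 sums to 134 but row 1 sums to 135.

Row 1: 1 + 56 + 72 + 6 = 135.
Row 2: 46 + 31 + 16 + 41 = 134.
Row 3: 26 + 51 + 36 + 21 = 134.
Row 4: 61 + (-4) + 11 + 66 = 134.
Column 1: 1 + 46 + 26 + 61 = 134.
Column 2: 56 + 31 + 51 + (-4) = 134.
Column 3: 72 + 16 + 36 + 11 = 135.
Column 4: 6 + 41 + 21 + 66 = 134.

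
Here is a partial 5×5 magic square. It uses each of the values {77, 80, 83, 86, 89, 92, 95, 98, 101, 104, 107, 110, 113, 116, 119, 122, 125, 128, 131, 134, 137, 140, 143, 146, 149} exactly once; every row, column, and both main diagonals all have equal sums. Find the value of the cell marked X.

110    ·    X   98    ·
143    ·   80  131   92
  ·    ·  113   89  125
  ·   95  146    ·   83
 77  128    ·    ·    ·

122

The 25 entries sum to 2825, so each line sums to 2825/5 = 565.
The remaining cell in row 2 is (2,2) = 565 − 446 = 119.
Anti-diagonal must total 565; the given cells sum to 416, so (1,5) = 149.
The remaining cell in column 5 is (5,5) = 565 − 449 = 116.
The remaining cell in main diagonal is (4,4) = 565 − 458 = 107.
The remaining cell in row 4 is (4,1) = 565 − 431 = 134.
Using column 1: 110 + 143 + 134 + 77 + ? → (3,1) = 565 − 464 = 101.
From column 4, 565 − (98 + 131 + 89 + 107) gives (5,4) = 140.
Row 3 needs 565; the known cells sum to 428, so (3,2) = 137.
The remaining cell in row 5 is (5,3) = 565 − 461 = 104.
Column 2 must total 565; the given cells sum to 479, so (1,2) = 86.
The remaining cell in column 3 is (1,3) = 565 − 443 = 122.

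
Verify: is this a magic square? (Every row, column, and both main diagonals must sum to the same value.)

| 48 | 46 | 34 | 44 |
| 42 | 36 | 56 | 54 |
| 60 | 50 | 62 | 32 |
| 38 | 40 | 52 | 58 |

Row 1: 48 + 46 + 34 + 44 = 172.
Row 2: 42 + 36 + 56 + 54 = 188.
Row 3: 60 + 50 + 62 + 32 = 204.
Row 4: 38 + 40 + 52 + 58 = 188.
Column 1: 48 + 42 + 60 + 38 = 188.
Column 2: 46 + 36 + 50 + 40 = 172.
Column 3: 34 + 56 + 62 + 52 = 204.
Column 4: 44 + 54 + 32 + 58 = 188.
Main diagonal: 48 + 36 + 62 + 58 = 204.
Anti-diagonal: 44 + 56 + 50 + 38 = 188.

No — column 1 sums to 188 but row 1 sums to 172.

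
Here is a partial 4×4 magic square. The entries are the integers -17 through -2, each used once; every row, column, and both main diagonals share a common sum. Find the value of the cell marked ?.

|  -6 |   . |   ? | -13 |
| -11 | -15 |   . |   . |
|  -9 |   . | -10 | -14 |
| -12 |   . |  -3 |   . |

The entries are -17 through -2, which sum to -152, so each line sums to -152/4 = -38.
From row 3, -38 − (-9 + (-10) + (-14)) gives (3,2) = -5.
Using main diagonal: -6 + (-15) + (-10) + ? → (4,4) = -38 − (-31) = -7.
Anti-diagonal must total -38; the given cells sum to -30, so (2,3) = -8.
The remaining cell in row 2 is (2,4) = -38 − (-34) = -4.
Row 4 must total -38; the given cells sum to -22, so (4,2) = -16.
Column 2 needs -38; the known cells sum to -36, so (1,2) = -2.
Column 3 needs -38; the known cells sum to -21, so (1,3) = -17.

-17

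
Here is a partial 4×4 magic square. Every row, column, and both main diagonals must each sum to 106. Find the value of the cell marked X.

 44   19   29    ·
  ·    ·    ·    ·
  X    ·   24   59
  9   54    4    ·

-11

The remaining cell in row 1 is (1,4) = 106 − 92 = 14.
Row 4 needs 106; the known cells sum to 67, so (4,4) = 39.
From column 3, 106 − (29 + 24 + 4) gives (2,3) = 49.
Using column 4: 14 + 59 + 39 + ? → (2,4) = 106 − 112 = -6.
Main diagonal must total 106; the given cells sum to 107, so (2,2) = -1.
Anti-diagonal must total 106; the given cells sum to 72, so (3,2) = 34.
Row 2 must total 106; the given cells sum to 42, so (2,1) = 64.
Row 3 needs 106; the known cells sum to 117, so (3,1) = -11.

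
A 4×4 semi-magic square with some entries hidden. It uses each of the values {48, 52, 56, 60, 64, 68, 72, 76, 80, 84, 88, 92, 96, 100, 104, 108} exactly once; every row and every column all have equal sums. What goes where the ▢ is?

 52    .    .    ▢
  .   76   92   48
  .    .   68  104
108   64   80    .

100

The 16 entries sum to 1248, so each line sums to 1248/4 = 312.
Row 2 needs 312; the known cells sum to 216, so (2,1) = 96.
The remaining cell in row 4 is (4,4) = 312 − 252 = 60.
From column 1, 312 − (52 + 96 + 108) gives (3,1) = 56.
The remaining cell in column 3 is (1,3) = 312 − 240 = 72.
Using column 4: 48 + 104 + 60 + ? → (1,4) = 312 − 212 = 100.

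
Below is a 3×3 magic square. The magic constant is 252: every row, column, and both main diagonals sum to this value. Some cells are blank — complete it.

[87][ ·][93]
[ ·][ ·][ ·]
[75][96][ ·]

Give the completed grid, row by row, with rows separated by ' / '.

87 72 93 / 90 84 78 / 75 96 81

Row 1: 87 + 93 + ? = 252, so (1,2) = 72.
The remaining cell in row 3 is (3,3) = 252 − 171 = 81.
Column 1: 87 + 75 + ? = 252, so (2,1) = 90.
From column 2, 252 − (72 + 96) gives (2,2) = 84.
Using column 3: 93 + 81 + ? → (2,3) = 252 − 174 = 78.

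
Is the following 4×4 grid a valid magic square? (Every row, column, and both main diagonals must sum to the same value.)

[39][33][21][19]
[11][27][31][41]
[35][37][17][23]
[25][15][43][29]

Row 1: 39 + 33 + 21 + 19 = 112.
Row 2: 11 + 27 + 31 + 41 = 110.
Row 3: 35 + 37 + 17 + 23 = 112.
Row 4: 25 + 15 + 43 + 29 = 112.
Column 1: 39 + 11 + 35 + 25 = 110.
Column 2: 33 + 27 + 37 + 15 = 112.
Column 3: 21 + 31 + 17 + 43 = 112.
Column 4: 19 + 41 + 23 + 29 = 112.
Main diagonal: 39 + 27 + 17 + 29 = 112.
Anti-diagonal: 19 + 31 + 37 + 25 = 112.

No — row 4 sums to 112 but column 1 sums to 110.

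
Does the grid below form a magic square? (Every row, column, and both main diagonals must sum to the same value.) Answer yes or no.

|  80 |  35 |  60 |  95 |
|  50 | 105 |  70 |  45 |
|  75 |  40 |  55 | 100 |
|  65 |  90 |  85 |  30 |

Yes

Row 1: 80 + 35 + 60 + 95 = 270.
Row 2: 50 + 105 + 70 + 45 = 270.
Row 3: 75 + 40 + 55 + 100 = 270.
Row 4: 65 + 90 + 85 + 30 = 270.
Column 1: 80 + 50 + 75 + 65 = 270.
Column 2: 35 + 105 + 40 + 90 = 270.
Column 3: 60 + 70 + 55 + 85 = 270.
Column 4: 95 + 45 + 100 + 30 = 270.
Main diagonal: 80 + 105 + 55 + 30 = 270.
Anti-diagonal: 95 + 70 + 40 + 65 = 270.
All lines sum to 270.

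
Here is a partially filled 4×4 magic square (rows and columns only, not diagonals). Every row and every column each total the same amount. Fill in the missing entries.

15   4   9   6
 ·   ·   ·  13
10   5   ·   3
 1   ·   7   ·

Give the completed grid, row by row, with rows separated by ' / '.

Row 1 is already complete: 15 + 4 + 9 + 6 = 34, so that is the magic constant.
Row 3: 10 + 5 + 3 + ? = 34, so (3,3) = 16.
Using column 1: 15 + 10 + 1 + ? → (2,1) = 34 − 26 = 8.
From column 3, 34 − (9 + 16 + 7) gives (2,3) = 2.
Column 4: 6 + 13 + 3 + ? = 34, so (4,4) = 12.
From row 2, 34 − (8 + 2 + 13) gives (2,2) = 11.
Row 4: 1 + 7 + 12 + ? = 34, so (4,2) = 14.

15 4 9 6 / 8 11 2 13 / 10 5 16 3 / 1 14 7 12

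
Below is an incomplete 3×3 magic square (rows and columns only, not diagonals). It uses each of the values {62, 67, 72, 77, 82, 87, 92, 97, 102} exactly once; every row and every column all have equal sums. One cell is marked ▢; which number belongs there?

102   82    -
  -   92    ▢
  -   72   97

87

The 9 entries sum to 738, so each line sums to 738/3 = 246.
Row 1: 102 + 82 + ? = 246, so (1,3) = 62.
From row 3, 246 − (72 + 97) gives (3,1) = 77.
The remaining cell in column 1 is (2,1) = 246 − 179 = 67.
Using column 3: 62 + 97 + ? → (2,3) = 246 − 159 = 87.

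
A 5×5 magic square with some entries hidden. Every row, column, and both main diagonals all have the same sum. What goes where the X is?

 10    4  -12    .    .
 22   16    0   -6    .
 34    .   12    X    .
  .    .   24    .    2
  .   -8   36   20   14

Column 3 is complete and sums to 60; that is the magic constant.
From row 2, 60 − (22 + 16 + 0 + (-6)) gives (2,5) = 28.
Row 5 must total 60; the given cells sum to 62, so (5,1) = -2.
Using column 1: 10 + 22 + 34 + (-2) + ? → (4,1) = 60 − 64 = -4.
Main diagonal must total 60; the given cells sum to 52, so (4,4) = 8.
The remaining cell in row 4 is (4,2) = 60 − 30 = 30.
Column 2 needs 60; the known cells sum to 42, so (3,2) = 18.
Anti-diagonal needs 60; the known cells sum to 34, so (1,5) = 26.
Row 1 must total 60; the given cells sum to 28, so (1,4) = 32.
Using column 4: 32 + (-6) + 8 + 20 + ? → (3,4) = 60 − 54 = 6.

6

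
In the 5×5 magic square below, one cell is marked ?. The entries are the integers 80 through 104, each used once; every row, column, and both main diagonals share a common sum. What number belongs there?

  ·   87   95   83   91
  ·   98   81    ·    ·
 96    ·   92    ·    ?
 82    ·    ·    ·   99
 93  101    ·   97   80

88

The entries are 80 through 104, which sum to 2300, so each line sums to 2300/5 = 460.
The remaining cell in row 1 is (1,1) = 460 − 356 = 104.
Row 5 needs 460; the known cells sum to 371, so (5,3) = 89.
Column 1: 104 + 96 + 82 + 93 + ? = 460, so (2,1) = 85.
Column 3 must total 460; the given cells sum to 357, so (4,3) = 103.
The remaining cell in main diagonal is (4,4) = 460 − 374 = 86.
The remaining cell in row 4 is (4,2) = 460 − 370 = 90.
Column 2 must total 460; the given cells sum to 376, so (3,2) = 84.
The remaining cell in anti-diagonal is (2,4) = 460 − 366 = 94.
From row 2, 460 − (85 + 98 + 81 + 94) gives (2,5) = 102.
Column 4 must total 460; the given cells sum to 360, so (3,4) = 100.
From column 5, 460 − (91 + 102 + 99 + 80) gives (3,5) = 88.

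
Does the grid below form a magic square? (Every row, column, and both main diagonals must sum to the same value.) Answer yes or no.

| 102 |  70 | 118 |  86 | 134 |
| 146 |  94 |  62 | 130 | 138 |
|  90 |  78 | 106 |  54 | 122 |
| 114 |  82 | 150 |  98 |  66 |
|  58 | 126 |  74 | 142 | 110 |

No — row 1 sums to 510 but column 2 sums to 450.

Row 1: 102 + 70 + 118 + 86 + 134 = 510.
Row 2: 146 + 94 + 62 + 130 + 138 = 570.
Row 3: 90 + 78 + 106 + 54 + 122 = 450.
Row 4: 114 + 82 + 150 + 98 + 66 = 510.
Row 5: 58 + 126 + 74 + 142 + 110 = 510.
Column 1: 102 + 146 + 90 + 114 + 58 = 510.
Column 2: 70 + 94 + 78 + 82 + 126 = 450.
Column 3: 118 + 62 + 106 + 150 + 74 = 510.
Column 4: 86 + 130 + 54 + 98 + 142 = 510.
Column 5: 134 + 138 + 122 + 66 + 110 = 570.
Main diagonal: 102 + 94 + 106 + 98 + 110 = 510.
Anti-diagonal: 134 + 130 + 106 + 82 + 58 = 510.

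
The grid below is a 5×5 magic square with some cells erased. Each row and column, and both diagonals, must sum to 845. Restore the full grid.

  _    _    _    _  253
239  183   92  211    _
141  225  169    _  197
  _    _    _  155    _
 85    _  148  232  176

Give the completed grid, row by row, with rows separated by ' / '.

162 106 190 134 253 / 239 183 92 211 120 / 141 225 169 113 197 / 218 127 246 155 99 / 85 204 148 232 176

Row 2 must total 845; the given cells sum to 725, so (2,5) = 120.
Row 3: 141 + 225 + 169 + 197 + ? = 845, so (3,4) = 113.
The remaining cell in row 5 is (5,2) = 845 − 641 = 204.
Column 4: 211 + 113 + 155 + 232 + ? = 845, so (1,4) = 134.
Using column 5: 253 + 120 + 197 + 176 + ? → (4,5) = 845 − 746 = 99.
Main diagonal needs 845; the known cells sum to 683, so (1,1) = 162.
The remaining cell in anti-diagonal is (4,2) = 845 − 718 = 127.
From column 1, 845 − (162 + 239 + 141 + 85) gives (4,1) = 218.
From column 2, 845 − (183 + 225 + 127 + 204) gives (1,2) = 106.
Row 1 must total 845; the given cells sum to 655, so (1,3) = 190.
Row 4 needs 845; the known cells sum to 599, so (4,3) = 246.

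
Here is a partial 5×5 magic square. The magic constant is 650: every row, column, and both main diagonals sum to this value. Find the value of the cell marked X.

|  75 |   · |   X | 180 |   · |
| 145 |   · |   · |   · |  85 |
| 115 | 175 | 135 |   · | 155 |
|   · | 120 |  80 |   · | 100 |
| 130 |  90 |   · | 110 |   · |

Row 3 needs 650; the known cells sum to 580, so (3,4) = 70.
Column 1: 75 + 145 + 115 + 130 + ? = 650, so (4,1) = 185.
From row 4, 650 − (185 + 120 + 80 + 100) gives (4,4) = 165.
Column 4 needs 650; the known cells sum to 525, so (2,4) = 125.
Anti-diagonal: 125 + 135 + 120 + 130 + ? = 650, so (1,5) = 140.
The remaining cell in column 5 is (5,5) = 650 − 480 = 170.
The remaining cell in main diagonal is (2,2) = 650 − 545 = 105.
Row 2 must total 650; the given cells sum to 460, so (2,3) = 190.
Using row 5: 130 + 90 + 110 + 170 + ? → (5,3) = 650 − 500 = 150.
Column 2 needs 650; the known cells sum to 490, so (1,2) = 160.
Column 3: 190 + 135 + 80 + 150 + ? = 650, so (1,3) = 95.

95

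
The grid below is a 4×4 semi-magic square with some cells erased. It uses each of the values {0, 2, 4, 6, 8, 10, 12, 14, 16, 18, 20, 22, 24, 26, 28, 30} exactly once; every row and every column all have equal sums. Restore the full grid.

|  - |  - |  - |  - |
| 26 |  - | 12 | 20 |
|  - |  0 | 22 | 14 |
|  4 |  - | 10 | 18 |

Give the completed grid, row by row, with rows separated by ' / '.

The 16 entries sum to 240, so each line sums to 240/4 = 60.
Row 2: 26 + 12 + 20 + ? = 60, so (2,2) = 2.
Row 3 needs 60; the known cells sum to 36, so (3,1) = 24.
Row 4: 4 + 10 + 18 + ? = 60, so (4,2) = 28.
From column 1, 60 − (26 + 24 + 4) gives (1,1) = 6.
Column 2 needs 60; the known cells sum to 30, so (1,2) = 30.
The remaining cell in column 3 is (1,3) = 60 − 44 = 16.
Using column 4: 20 + 14 + 18 + ? → (1,4) = 60 − 52 = 8.

6 30 16 8 / 26 2 12 20 / 24 0 22 14 / 4 28 10 18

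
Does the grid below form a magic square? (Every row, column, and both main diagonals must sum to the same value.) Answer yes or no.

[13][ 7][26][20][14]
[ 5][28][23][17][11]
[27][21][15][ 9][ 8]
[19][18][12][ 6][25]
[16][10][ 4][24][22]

No — row 2 sums to 84 but column 3 sums to 80.

Row 1: 13 + 7 + 26 + 20 + 14 = 80.
Row 2: 5 + 28 + 23 + 17 + 11 = 84.
Row 3: 27 + 21 + 15 + 9 + 8 = 80.
Row 4: 19 + 18 + 12 + 6 + 25 = 80.
Row 5: 16 + 10 + 4 + 24 + 22 = 76.
Column 1: 13 + 5 + 27 + 19 + 16 = 80.
Column 2: 7 + 28 + 21 + 18 + 10 = 84.
Column 3: 26 + 23 + 15 + 12 + 4 = 80.
Column 4: 20 + 17 + 9 + 6 + 24 = 76.
Column 5: 14 + 11 + 8 + 25 + 22 = 80.
Main diagonal: 13 + 28 + 15 + 6 + 22 = 84.
Anti-diagonal: 14 + 17 + 15 + 18 + 16 = 80.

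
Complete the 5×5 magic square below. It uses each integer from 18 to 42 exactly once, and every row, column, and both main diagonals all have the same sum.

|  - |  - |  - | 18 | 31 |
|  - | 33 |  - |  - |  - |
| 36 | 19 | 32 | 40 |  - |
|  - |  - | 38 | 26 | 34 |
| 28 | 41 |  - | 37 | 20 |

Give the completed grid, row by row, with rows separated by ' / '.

The entries are 18 through 42, which sum to 750, so each line sums to 750/5 = 150.
The remaining cell in row 3 is (3,5) = 150 − 127 = 23.
Row 5: 28 + 41 + 37 + 20 + ? = 150, so (5,3) = 24.
Column 4 must total 150; the given cells sum to 121, so (2,4) = 29.
Column 5: 31 + 23 + 34 + 20 + ? = 150, so (2,5) = 42.
From main diagonal, 150 − (33 + 32 + 26 + 20) gives (1,1) = 39.
Anti-diagonal needs 150; the known cells sum to 120, so (4,2) = 30.
Using row 4: 30 + 38 + 26 + 34 + ? → (4,1) = 150 − 128 = 22.
Using column 1: 39 + 36 + 22 + 28 + ? → (2,1) = 150 − 125 = 25.
Column 2 must total 150; the given cells sum to 123, so (1,2) = 27.
Row 1 needs 150; the known cells sum to 115, so (1,3) = 35.
Using row 2: 25 + 33 + 29 + 42 + ? → (2,3) = 150 − 129 = 21.

39 27 35 18 31 / 25 33 21 29 42 / 36 19 32 40 23 / 22 30 38 26 34 / 28 41 24 37 20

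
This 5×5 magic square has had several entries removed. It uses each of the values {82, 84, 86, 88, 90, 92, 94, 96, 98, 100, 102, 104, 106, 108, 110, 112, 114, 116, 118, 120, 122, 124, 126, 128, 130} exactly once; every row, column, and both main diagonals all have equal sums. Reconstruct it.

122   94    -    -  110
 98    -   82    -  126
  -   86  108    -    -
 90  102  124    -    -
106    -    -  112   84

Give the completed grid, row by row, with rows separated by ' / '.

122 94 116 88 110 / 98 120 82 104 126 / 114 86 108 130 92 / 90 102 124 96 118 / 106 128 100 112 84

The 25 entries sum to 2650, so each line sums to 2650/5 = 530.
Column 1 needs 530; the known cells sum to 416, so (3,1) = 114.
Anti-diagonal must total 530; the given cells sum to 426, so (2,4) = 104.
The remaining cell in row 2 is (2,2) = 530 − 410 = 120.
Using column 2: 94 + 120 + 86 + 102 + ? → (5,2) = 530 − 402 = 128.
From main diagonal, 530 − (122 + 120 + 108 + 84) gives (4,4) = 96.
Row 4 needs 530; the known cells sum to 412, so (4,5) = 118.
From row 5, 530 − (106 + 128 + 112 + 84) gives (5,3) = 100.
Column 3 must total 530; the given cells sum to 414, so (1,3) = 116.
Column 5 needs 530; the known cells sum to 438, so (3,5) = 92.
Row 1 needs 530; the known cells sum to 442, so (1,4) = 88.
Using row 3: 114 + 86 + 108 + 92 + ? → (3,4) = 530 − 400 = 130.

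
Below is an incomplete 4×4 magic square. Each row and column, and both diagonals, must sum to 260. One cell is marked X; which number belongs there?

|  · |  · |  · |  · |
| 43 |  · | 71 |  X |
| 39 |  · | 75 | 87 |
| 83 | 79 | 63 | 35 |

Row 3: 39 + 75 + 87 + ? = 260, so (3,2) = 59.
Using column 1: 43 + 39 + 83 + ? → (1,1) = 260 − 165 = 95.
The remaining cell in column 3 is (1,3) = 260 − 209 = 51.
Main diagonal needs 260; the known cells sum to 205, so (2,2) = 55.
Anti-diagonal: 71 + 59 + 83 + ? = 260, so (1,4) = 47.
The remaining cell in row 1 is (1,2) = 260 − 193 = 67.
From row 2, 260 − (43 + 55 + 71) gives (2,4) = 91.

91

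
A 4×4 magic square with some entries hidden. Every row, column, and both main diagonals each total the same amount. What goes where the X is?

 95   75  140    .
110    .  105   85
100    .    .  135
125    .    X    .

Column 1 is complete and sums to 430; that is the magic constant.
Row 1: 95 + 75 + 140 + ? = 430, so (1,4) = 120.
Row 2 must total 430; the given cells sum to 300, so (2,2) = 130.
Column 4: 120 + 85 + 135 + ? = 430, so (4,4) = 90.
From main diagonal, 430 − (95 + 130 + 90) gives (3,3) = 115.
The remaining cell in anti-diagonal is (3,2) = 430 − 350 = 80.
The remaining cell in column 2 is (4,2) = 430 − 285 = 145.
Column 3 must total 430; the given cells sum to 360, so (4,3) = 70.

70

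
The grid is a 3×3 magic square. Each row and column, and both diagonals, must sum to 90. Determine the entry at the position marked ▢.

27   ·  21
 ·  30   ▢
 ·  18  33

Row 1 needs 90; the known cells sum to 48, so (1,2) = 42.
The remaining cell in row 3 is (3,1) = 90 − 51 = 39.
The remaining cell in column 1 is (2,1) = 90 − 66 = 24.
From column 3, 90 − (21 + 33) gives (2,3) = 36.

36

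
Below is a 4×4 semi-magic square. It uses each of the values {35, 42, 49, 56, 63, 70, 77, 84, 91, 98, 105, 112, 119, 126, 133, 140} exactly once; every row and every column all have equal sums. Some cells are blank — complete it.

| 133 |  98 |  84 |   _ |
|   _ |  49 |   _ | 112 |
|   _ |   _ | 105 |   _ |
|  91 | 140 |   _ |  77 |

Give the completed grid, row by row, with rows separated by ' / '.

The 16 entries sum to 1400, so each line sums to 1400/4 = 350.
Row 1 must total 350; the given cells sum to 315, so (1,4) = 35.
Using row 4: 91 + 140 + 77 + ? → (4,3) = 350 − 308 = 42.
Column 2 needs 350; the known cells sum to 287, so (3,2) = 63.
The remaining cell in column 3 is (2,3) = 350 − 231 = 119.
The remaining cell in column 4 is (3,4) = 350 − 224 = 126.
Row 2 must total 350; the given cells sum to 280, so (2,1) = 70.
Using row 3: 63 + 105 + 126 + ? → (3,1) = 350 − 294 = 56.

133 98 84 35 / 70 49 119 112 / 56 63 105 126 / 91 140 42 77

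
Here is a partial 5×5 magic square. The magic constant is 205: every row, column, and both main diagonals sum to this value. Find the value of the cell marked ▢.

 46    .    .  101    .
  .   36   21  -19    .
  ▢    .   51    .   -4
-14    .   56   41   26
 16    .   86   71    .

The remaining cell in row 4 is (4,2) = 205 − 109 = 96.
Column 3: 21 + 51 + 56 + 86 + ? = 205, so (1,3) = -9.
The remaining cell in column 4 is (3,4) = 205 − 194 = 11.
Main diagonal needs 205; the known cells sum to 174, so (5,5) = 31.
Using anti-diagonal: -19 + 51 + 96 + 16 + ? → (1,5) = 205 − 144 = 61.
From row 1, 205 − (46 + (-9) + 101 + 61) gives (1,2) = 6.
From row 5, 205 − (16 + 86 + 71 + 31) gives (5,2) = 1.
From column 2, 205 − (6 + 36 + 96 + 1) gives (3,2) = 66.
Column 5 needs 205; the known cells sum to 114, so (2,5) = 91.
Using row 2: 36 + 21 + (-19) + 91 + ? → (2,1) = 205 − 129 = 76.
Row 3: 66 + 51 + 11 + (-4) + ? = 205, so (3,1) = 81.

81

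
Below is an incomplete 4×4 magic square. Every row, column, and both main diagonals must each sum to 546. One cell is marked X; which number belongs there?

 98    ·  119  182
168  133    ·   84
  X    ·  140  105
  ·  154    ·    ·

189

Using row 1: 98 + 119 + 182 + ? → (1,2) = 546 − 399 = 147.
From row 2, 546 − (168 + 133 + 84) gives (2,3) = 161.
The remaining cell in column 2 is (3,2) = 546 − 434 = 112.
Column 3: 119 + 161 + 140 + ? = 546, so (4,3) = 126.
Column 4 must total 546; the given cells sum to 371, so (4,4) = 175.
Anti-diagonal needs 546; the known cells sum to 455, so (4,1) = 91.
Row 3 must total 546; the given cells sum to 357, so (3,1) = 189.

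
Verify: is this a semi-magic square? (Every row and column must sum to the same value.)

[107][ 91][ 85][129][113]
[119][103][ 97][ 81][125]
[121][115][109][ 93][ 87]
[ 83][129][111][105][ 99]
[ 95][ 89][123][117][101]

Row 1: 107 + 91 + 85 + 129 + 113 = 525.
Row 2: 119 + 103 + 97 + 81 + 125 = 525.
Row 3: 121 + 115 + 109 + 93 + 87 = 525.
Row 4: 83 + 129 + 111 + 105 + 99 = 527.
Row 5: 95 + 89 + 123 + 117 + 101 = 525.
Column 1: 107 + 119 + 121 + 83 + 95 = 525.
Column 2: 91 + 103 + 115 + 129 + 89 = 527.
Column 3: 85 + 97 + 109 + 111 + 123 = 525.
Column 4: 129 + 81 + 93 + 105 + 117 = 525.
Column 5: 113 + 125 + 87 + 99 + 101 = 525.

No — column 4 sums to 525 but row 4 sums to 527.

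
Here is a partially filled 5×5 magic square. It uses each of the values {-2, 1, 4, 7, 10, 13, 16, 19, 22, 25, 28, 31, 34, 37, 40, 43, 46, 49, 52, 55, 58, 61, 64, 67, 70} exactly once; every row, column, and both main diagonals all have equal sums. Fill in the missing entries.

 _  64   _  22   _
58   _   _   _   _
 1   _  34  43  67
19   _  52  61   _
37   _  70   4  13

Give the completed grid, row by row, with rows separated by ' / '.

The 25 entries sum to 850, so each line sums to 850/5 = 170.
Row 3 must total 170; the given cells sum to 145, so (3,2) = 25.
The remaining cell in row 5 is (5,2) = 170 − 124 = 46.
Column 1 must total 170; the given cells sum to 115, so (1,1) = 55.
Column 4 needs 170; the known cells sum to 130, so (2,4) = 40.
Using main diagonal: 55 + 34 + 61 + 13 + ? → (2,2) = 170 − 163 = 7.
From column 2, 170 − (64 + 7 + 25 + 46) gives (4,2) = 28.
Anti-diagonal must total 170; the given cells sum to 139, so (1,5) = 31.
The remaining cell in row 1 is (1,3) = 170 − 172 = -2.
Using row 4: 19 + 28 + 52 + 61 + ? → (4,5) = 170 − 160 = 10.
Column 3 must total 170; the given cells sum to 154, so (2,3) = 16.
Column 5 needs 170; the known cells sum to 121, so (2,5) = 49.

55 64 -2 22 31 / 58 7 16 40 49 / 1 25 34 43 67 / 19 28 52 61 10 / 37 46 70 4 13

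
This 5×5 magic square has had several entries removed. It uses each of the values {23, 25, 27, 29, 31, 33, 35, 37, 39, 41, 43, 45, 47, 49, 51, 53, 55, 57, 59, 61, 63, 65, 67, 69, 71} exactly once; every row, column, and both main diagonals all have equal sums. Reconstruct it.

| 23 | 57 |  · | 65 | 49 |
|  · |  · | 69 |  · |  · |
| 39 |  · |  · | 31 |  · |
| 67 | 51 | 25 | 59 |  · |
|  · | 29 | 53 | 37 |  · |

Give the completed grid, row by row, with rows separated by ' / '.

The 25 entries sum to 1175, so each line sums to 1175/5 = 235.
Row 1 needs 235; the known cells sum to 194, so (1,3) = 41.
Row 4 needs 235; the known cells sum to 202, so (4,5) = 33.
The remaining cell in column 3 is (3,3) = 235 − 188 = 47.
Column 4 must total 235; the given cells sum to 192, so (2,4) = 43.
From anti-diagonal, 235 − (49 + 43 + 47 + 51) gives (5,1) = 45.
Row 5: 45 + 29 + 53 + 37 + ? = 235, so (5,5) = 71.
From column 1, 235 − (23 + 39 + 67 + 45) gives (2,1) = 61.
Main diagonal must total 235; the given cells sum to 200, so (2,2) = 35.
Row 2 must total 235; the given cells sum to 208, so (2,5) = 27.
The remaining cell in column 2 is (3,2) = 235 − 172 = 63.
Column 5 must total 235; the given cells sum to 180, so (3,5) = 55.

23 57 41 65 49 / 61 35 69 43 27 / 39 63 47 31 55 / 67 51 25 59 33 / 45 29 53 37 71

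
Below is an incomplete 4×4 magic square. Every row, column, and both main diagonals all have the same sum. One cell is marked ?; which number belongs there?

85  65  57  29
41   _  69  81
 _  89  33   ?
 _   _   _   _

Row 1 is complete and sums to 236; that is the magic constant.
Row 2: 41 + 69 + 81 + ? = 236, so (2,2) = 45.
The remaining cell in column 2 is (4,2) = 236 − 199 = 37.
Using column 3: 57 + 69 + 33 + ? → (4,3) = 236 − 159 = 77.
Main diagonal: 85 + 45 + 33 + ? = 236, so (4,4) = 73.
Anti-diagonal needs 236; the known cells sum to 187, so (4,1) = 49.
Column 1 needs 236; the known cells sum to 175, so (3,1) = 61.
Column 4 must total 236; the given cells sum to 183, so (3,4) = 53.

53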